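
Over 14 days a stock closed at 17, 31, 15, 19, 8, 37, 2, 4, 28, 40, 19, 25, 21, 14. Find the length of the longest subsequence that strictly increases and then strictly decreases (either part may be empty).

inc[i] = longest strictly increasing subsequence ending at i; dec[i] = longest strictly decreasing subsequence starting at i:
i:      1  2  3  4  5  6  7  8  9 10 11 12 13 14
a[i]:  17 31 15 19  8 37  2  4 28 40 19 25 21 14
inc:    1  2  1  2  1  3  1  2  3  4  3  4  4  3
dec:    4  5  3  3  2  5  1  1  4  4  2  3  2  1
Best peak at i=6 (value 37): inc=3, dec=5, length 3+5−1 = 7.

7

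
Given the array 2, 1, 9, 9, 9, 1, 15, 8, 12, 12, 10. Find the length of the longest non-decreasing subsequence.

Let dp[i] be the length of the longest such subsequence ending at index i:
i:      1  2  3  4  5  6  7  8  9 10 11
a[i]:   2  1  9  9  9  1 15  8 12 12 10
dp:     1  1  2  3  4  2  5  3  5  6  5
Maximum dp value is 6.

6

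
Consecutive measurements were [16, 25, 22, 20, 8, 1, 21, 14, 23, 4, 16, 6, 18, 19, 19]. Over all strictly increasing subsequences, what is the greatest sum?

80

Let S[i] be the best sum of a strictly increasing subsequence ending at i:
i:      1  2  3  4  5  6  7  8  9 10 11 12 13 14 15
a[i]:  16 25 22 20  8  1 21 14 23  4 16  6 18 19 19
S:     16 41 38 36  8  1 57 22 80  5 38 11 56 75 75
Maximum is 80 (e.g. 16 + 20 + 21 + 23).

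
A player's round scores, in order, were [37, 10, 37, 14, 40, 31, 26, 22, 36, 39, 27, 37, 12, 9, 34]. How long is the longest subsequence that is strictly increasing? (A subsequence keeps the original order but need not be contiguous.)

Let dp[i] be the length of the longest such subsequence ending at index i:
i:      1  2  3  4  5  6  7  8  9 10 11 12 13 14 15
a[i]:  37 10 37 14 40 31 26 22 36 39 27 37 12  9 34
dp:     1  1  2  2  3  3  3  3  4  5  4  5  2  1  5
Maximum dp value is 5.

5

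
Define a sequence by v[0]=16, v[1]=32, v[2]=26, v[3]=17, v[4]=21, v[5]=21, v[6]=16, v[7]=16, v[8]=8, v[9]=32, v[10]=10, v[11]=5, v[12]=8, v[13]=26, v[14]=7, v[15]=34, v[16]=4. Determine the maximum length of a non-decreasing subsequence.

Let dp[i] be the length of the longest such subsequence ending at index i:
i:      0  1  2  3  4  5  6  7  8  9 10 11 12 13 14 15 16
v[i]:  16 32 26 17 21 21 16 16  8 32 10  5  8 26  7 34  4
dp:     1  2  2  2  3  4  2  3  1  5  2  1  2  5  2  6  1
Maximum dp value is 6.

6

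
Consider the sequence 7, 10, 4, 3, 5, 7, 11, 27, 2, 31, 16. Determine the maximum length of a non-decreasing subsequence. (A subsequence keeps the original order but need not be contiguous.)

Track the smallest tail for each achievable length (allowing ties):
7 → extends → [7]
10 → extends → [7, 10]
4 → replaces 7 → [4, 10]
3 → replaces 4 → [3, 10]
5 → replaces 10 → [3, 5]
7 → extends → [3, 5, 7]
11 → extends → [3, 5, 7, 11]
27 → extends → [3, 5, 7, 11, 27]
2 → replaces 3 → [2, 5, 7, 11, 27]
31 → extends → [2, 5, 7, 11, 27, 31]
16 → replaces 27 → [2, 5, 7, 11, 16, 31]
Six tails, so the longest non-decreasing subsequence has length 6 (e.g. 4, 5, 7, 11, 27, 31).

6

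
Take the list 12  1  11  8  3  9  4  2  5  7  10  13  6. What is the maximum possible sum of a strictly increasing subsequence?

43

Let S[i] be the best sum of a strictly increasing subsequence ending at i:
i:      1  2  3  4  5  6  7  8  9 10 11 12 13
a[i]:  12  1 11  8  3  9  4  2  5  7 10 13  6
S:     12  1 12  9  4 18  8  3 13 20 30 43 19
Maximum is 43 (e.g. 1 + 3 + 4 + 5 + 7 + 10 + 13).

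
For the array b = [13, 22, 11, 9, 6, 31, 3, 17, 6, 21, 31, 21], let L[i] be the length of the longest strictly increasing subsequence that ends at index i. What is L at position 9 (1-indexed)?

dp[i] = 1 + max{dp[j] : j<i, b[j]<b[i]} (or 1 if no such j):
i:      1  2  3  4  5  6  7  8  9 10 11 12
b[i]:  13 22 11  9  6 31  3 17  6 21 31 21
dp:     1  2  1  1  1  3  1  2  2  3  4  3
At index 9 the value is 2.

2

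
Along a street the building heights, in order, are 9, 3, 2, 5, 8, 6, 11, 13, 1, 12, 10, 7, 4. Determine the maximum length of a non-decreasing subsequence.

Let dp[i] be the length of the longest such subsequence ending at index i:
i:      1  2  3  4  5  6  7  8  9 10 11 12 13
a[i]:   9  3  2  5  8  6 11 13  1 12 10  7  4
dp:     1  1  1  2  3  3  4  5  1  5  4  4  2
Maximum dp value is 5.

5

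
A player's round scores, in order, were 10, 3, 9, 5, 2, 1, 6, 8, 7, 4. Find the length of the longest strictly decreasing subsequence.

Negate each value so 'decreasing' becomes 'increasing', then run patience tails on the negated sequence:
-10 → extends → [-10]
-3 → extends → [-10, -3]
-9 → replaces -3 → [-10, -9]
-5 → extends → [-10, -9, -5]
-2 → extends → [-10, -9, -5, -2]
-1 → extends → [-10, -9, -5, -2, -1]
-6 → replaces -5 → [-10, -9, -6, -2, -1]
-8 → replaces -6 → [-10, -9, -8, -2, -1]
-7 → replaces -2 → [-10, -9, -8, -7, -1]
-4 → replaces -1 → [-10, -9, -8, -7, -4]
Five tails, so the longest strictly decreasing subsequence of the original has length 5.

5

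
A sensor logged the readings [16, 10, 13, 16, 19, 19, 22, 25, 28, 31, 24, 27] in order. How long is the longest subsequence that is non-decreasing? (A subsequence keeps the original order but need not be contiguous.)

9

Track the smallest tail for each achievable length (allowing ties):
16 → extends → [16]
10 → replaces 16 → [10]
13 → extends → [10, 13]
16 → extends → [10, 13, 16]
19 → extends → [10, 13, 16, 19]
19 → extends → [10, 13, 16, 19, 19]
22 → extends → [10, 13, 16, 19, 19, 22]
25 → extends → [10, 13, 16, 19, 19, 22, 25]
28 → extends → [10, 13, 16, 19, 19, 22, 25, 28]
31 → extends → [10, 13, 16, 19, 19, 22, 25, 28, 31]
24 → replaces 25 → [10, 13, 16, 19, 19, 22, 24, 28, 31]
27 → replaces 28 → [10, 13, 16, 19, 19, 22, 24, 27, 31]
Nine tails, so the longest non-decreasing subsequence has length 9 (e.g. 10, 13, 16, 19, 19, 22, 25, 28, 31).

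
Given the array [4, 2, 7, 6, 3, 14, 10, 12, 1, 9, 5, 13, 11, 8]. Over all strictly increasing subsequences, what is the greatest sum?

Let S[i] be the best sum of a strictly increasing subsequence ending at i:
i:      1  2  3  4  5  6  7  8  9 10 11 12 13 14
a[i]:   4  2  7  6  3 14 10 12  1  9  5 13 11  8
S:      4  2 11 10  5 25 21 33  1 20 10 46 32 19
Maximum is 46 (e.g. 4 + 7 + 10 + 12 + 13).

46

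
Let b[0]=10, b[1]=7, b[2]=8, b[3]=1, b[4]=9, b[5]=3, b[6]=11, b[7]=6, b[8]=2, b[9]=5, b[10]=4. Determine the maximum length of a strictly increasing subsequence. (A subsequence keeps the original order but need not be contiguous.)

4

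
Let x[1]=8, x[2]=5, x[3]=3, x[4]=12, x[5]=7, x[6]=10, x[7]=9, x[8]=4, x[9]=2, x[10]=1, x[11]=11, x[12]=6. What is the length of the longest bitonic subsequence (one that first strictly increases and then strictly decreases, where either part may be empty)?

7

inc[i] = longest strictly increasing subsequence ending at i; dec[i] = longest strictly decreasing subsequence starting at i:
i:      1  2  3  4  5  6  7  8  9 10 11 12
x[i]:   8  5  3 12  7 10  9  4  2  1 11  6
inc:    1  1  1  2  2  3  3  2  1  1  4  3
dec:    5  4  3  6  4  5  4  3  2  1  2  1
Best peak at i=4 (value 12): inc=2, dec=6, length 2+6−1 = 7.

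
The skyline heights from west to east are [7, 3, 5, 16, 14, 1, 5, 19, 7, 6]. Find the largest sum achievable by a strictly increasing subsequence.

43

Let S[i] be the best sum of a strictly increasing subsequence ending at i:
i:      1  2  3  4  5  6  7  8  9 10
a[i]:   7  3  5 16 14  1  5 19  7  6
S:      7  3  8 24 22  1  8 43 15 14
Maximum is 43 (e.g. 3 + 5 + 16 + 19).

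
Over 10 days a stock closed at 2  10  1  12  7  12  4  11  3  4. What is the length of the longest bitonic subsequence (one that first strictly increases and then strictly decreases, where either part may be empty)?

inc[i] = longest strictly increasing subsequence ending at i; dec[i] = longest strictly decreasing subsequence starting at i:
i:      1  2  3  4  5  6  7  8  9 10
a[i]:   2 10  1 12  7 12  4 11  3  4
inc:    1  2  1  3  2  3  2  3  2  3
dec:    2  4  1  4  3  3  2  2  1  1
Best peak at i=4 (value 12): inc=3, dec=4, length 3+4−1 = 6.

6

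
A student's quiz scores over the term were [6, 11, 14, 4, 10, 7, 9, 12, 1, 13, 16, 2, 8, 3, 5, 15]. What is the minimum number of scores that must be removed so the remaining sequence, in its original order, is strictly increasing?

10

Fewest deletions = n − (longest strictly increasing subsequence).
Patience tails:
6 → extends → [6]
11 → extends → [6, 11]
14 → extends → [6, 11, 14]
4 → replaces 6 → [4, 11, 14]
10 → replaces 11 → [4, 10, 14]
7 → replaces 10 → [4, 7, 14]
9 → replaces 14 → [4, 7, 9]
12 → extends → [4, 7, 9, 12]
1 → replaces 4 → [1, 7, 9, 12]
13 → extends → [1, 7, 9, 12, 13]
16 → extends → [1, 7, 9, 12, 13, 16]
2 → replaces 7 → [1, 2, 9, 12, 13, 16]
8 → replaces 9 → [1, 2, 8, 12, 13, 16]
3 → replaces 8 → [1, 2, 3, 12, 13, 16]
5 → replaces 12 → [1, 2, 3, 5, 13, 16]
15 → replaces 16 → [1, 2, 3, 5, 13, 15]
Longest strictly increasing subsequence has length 6, so deletions = 16 − 6 = 10.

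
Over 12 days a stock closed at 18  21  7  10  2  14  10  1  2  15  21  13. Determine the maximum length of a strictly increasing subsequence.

5

Track the smallest tail for each achievable length (strict):
18 → extends → [18]
21 → extends → [18, 21]
7 → replaces 18 → [7, 21]
10 → replaces 21 → [7, 10]
2 → replaces 7 → [2, 10]
14 → extends → [2, 10, 14]
10 → already a tail → [2, 10, 14]
1 → replaces 2 → [1, 10, 14]
2 → replaces 10 → [1, 2, 14]
15 → extends → [1, 2, 14, 15]
21 → extends → [1, 2, 14, 15, 21]
13 → replaces 14 → [1, 2, 13, 15, 21]
Five tails, so the longest strictly increasing subsequence has length 5 (e.g. 7, 10, 14, 15, 21).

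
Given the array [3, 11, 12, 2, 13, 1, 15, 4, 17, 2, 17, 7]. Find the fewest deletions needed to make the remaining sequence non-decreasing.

Fewest deletions = n − (longest non-decreasing subsequence).
i:      1  2  3  4  5  6  7  8  9 10 11 12
a[i]:   3 11 12  2 13  1 15  4 17  2 17  7
dp:     1  2  3  1  4  1  5  2  6  2  7  3
max dp = 7, so deletions = 12 − 7 = 5.

5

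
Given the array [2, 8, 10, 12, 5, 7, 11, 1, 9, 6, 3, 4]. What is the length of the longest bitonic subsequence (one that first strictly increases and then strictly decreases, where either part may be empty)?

inc[i] = longest strictly increasing subsequence ending at i; dec[i] = longest strictly decreasing subsequence starting at i:
i:      1  2  3  4  5  6  7  8  9 10 11 12
a[i]:   2  8 10 12  5  7 11  1  9  6  3  4
inc:    1  2  3  4  2  3  4  1  4  3  2  3
dec:    2  4  4  5  2  3  4  1  3  2  1  1
Best peak at i=4 (value 12): inc=4, dec=5, length 4+5−1 = 8.

8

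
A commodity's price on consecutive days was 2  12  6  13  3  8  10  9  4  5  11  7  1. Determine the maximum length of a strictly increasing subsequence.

5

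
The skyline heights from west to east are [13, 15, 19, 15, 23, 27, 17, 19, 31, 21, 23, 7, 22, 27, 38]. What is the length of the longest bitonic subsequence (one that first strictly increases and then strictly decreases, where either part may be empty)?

8

inc[i] = longest strictly increasing subsequence ending at i; dec[i] = longest strictly decreasing subsequence starting at i:
i:      1  2  3  4  5  6  7  8  9 10 11 12 13 14 15
a[i]:  13 15 19 15 23 27 17 19 31 21 23  7 22 27 38
inc:    1  2  3  2  4  5  3  4  6  5  6  1  6  7  8
dec:    2  2  3  2  3  3  2  2  3  2  2  1  1  1  1
Best peak at i=9 (value 31): inc=6, dec=3, length 6+3−1 = 8.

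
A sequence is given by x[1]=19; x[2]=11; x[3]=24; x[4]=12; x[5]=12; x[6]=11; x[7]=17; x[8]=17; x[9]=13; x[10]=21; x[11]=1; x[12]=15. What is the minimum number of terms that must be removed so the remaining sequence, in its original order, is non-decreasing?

6

Fewest deletions = n − (longest non-decreasing subsequence).
Patience tails:
19 → extends → [19]
11 → replaces 19 → [11]
24 → extends → [11, 24]
12 → replaces 24 → [11, 12]
12 → extends → [11, 12, 12]
11 → replaces 12 → [11, 11, 12]
17 → extends → [11, 11, 12, 17]
17 → extends → [11, 11, 12, 17, 17]
13 → replaces 17 → [11, 11, 12, 13, 17]
21 → extends → [11, 11, 12, 13, 17, 21]
1 → replaces 11 → [1, 11, 12, 13, 17, 21]
15 → replaces 17 → [1, 11, 12, 13, 15, 21]
Longest non-decreasing subsequence has length 6, so deletions = 12 − 6 = 6.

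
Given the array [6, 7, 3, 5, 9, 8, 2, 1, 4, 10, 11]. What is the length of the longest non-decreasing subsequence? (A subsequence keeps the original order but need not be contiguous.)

5

Let dp[i] be the length of the longest such subsequence ending at index i:
i:      1  2  3  4  5  6  7  8  9 10 11
a[i]:   6  7  3  5  9  8  2  1  4 10 11
dp:     1  2  1  2  3  3  1  1  2  4  5
Maximum dp value is 5.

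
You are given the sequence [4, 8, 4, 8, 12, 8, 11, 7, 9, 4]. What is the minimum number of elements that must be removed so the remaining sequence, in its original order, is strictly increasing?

7

Fewest deletions = n − (longest strictly increasing subsequence).
Patience tails:
4 → extends → [4]
8 → extends → [4, 8]
4 → already a tail → [4, 8]
8 → already a tail → [4, 8]
12 → extends → [4, 8, 12]
8 → already a tail → [4, 8, 12]
11 → replaces 12 → [4, 8, 11]
7 → replaces 8 → [4, 7, 11]
9 → replaces 11 → [4, 7, 9]
4 → already a tail → [4, 7, 9]
Longest strictly increasing subsequence has length 3, so deletions = 10 − 3 = 7.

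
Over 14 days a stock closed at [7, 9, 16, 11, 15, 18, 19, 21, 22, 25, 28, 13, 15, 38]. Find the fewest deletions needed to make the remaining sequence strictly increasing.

Fewest deletions = n − (longest strictly increasing subsequence).
i:      1  2  3  4  5  6  7  8  9 10 11 12 13 14
a[i]:   7  9 16 11 15 18 19 21 22 25 28 13 15 38
dp:     1  2  3  3  4  5  6  7  8  9 10  4  5 11
max dp = 11, so deletions = 14 − 11 = 3.

3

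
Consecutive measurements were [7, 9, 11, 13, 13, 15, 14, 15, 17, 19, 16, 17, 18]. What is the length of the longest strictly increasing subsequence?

Track the smallest tail for each achievable length (strict):
7 → extends → [7]
9 → extends → [7, 9]
11 → extends → [7, 9, 11]
13 → extends → [7, 9, 11, 13]
13 → already a tail → [7, 9, 11, 13]
15 → extends → [7, 9, 11, 13, 15]
14 → replaces 15 → [7, 9, 11, 13, 14]
15 → extends → [7, 9, 11, 13, 14, 15]
17 → extends → [7, 9, 11, 13, 14, 15, 17]
19 → extends → [7, 9, 11, 13, 14, 15, 17, 19]
16 → replaces 17 → [7, 9, 11, 13, 14, 15, 16, 19]
17 → replaces 19 → [7, 9, 11, 13, 14, 15, 16, 17]
18 → extends → [7, 9, 11, 13, 14, 15, 16, 17, 18]
Nine tails, so the longest strictly increasing subsequence has length 9 (e.g. 7, 9, 11, 13, 14, 15, 16, 17, 18).

9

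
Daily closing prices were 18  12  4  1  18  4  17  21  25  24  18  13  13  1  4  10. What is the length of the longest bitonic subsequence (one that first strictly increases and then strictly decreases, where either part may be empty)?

inc[i] = longest strictly increasing subsequence ending at i; dec[i] = longest strictly decreasing subsequence starting at i:
i:      1  2  3  4  5  6  7  8  9 10 11 12 13 14 15 16
a[i]:  18 12  4  1 18  4 17 21 25 24 18 13 13  1  4 10
inc:    1  1  1  1  2  2  3  4  5  5  4  3  3  1  2  3
dec:    4  3  2  1  4  2  3  4  5  4  3  2  2  1  1  1
Best peak at i=9 (value 25): inc=5, dec=5, length 5+5−1 = 9.

9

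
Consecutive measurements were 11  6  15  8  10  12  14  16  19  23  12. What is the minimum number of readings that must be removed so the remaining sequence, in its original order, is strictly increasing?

3

Fewest deletions = n − (longest strictly increasing subsequence).
i:      1  2  3  4  5  6  7  8  9 10 11
a[i]:  11  6 15  8 10 12 14 16 19 23 12
dp:     1  1  2  2  3  4  5  6  7  8  4
max dp = 8, so deletions = 11 − 8 = 3.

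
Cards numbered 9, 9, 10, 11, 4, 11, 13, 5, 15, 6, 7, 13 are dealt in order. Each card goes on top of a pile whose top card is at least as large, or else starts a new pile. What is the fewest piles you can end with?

5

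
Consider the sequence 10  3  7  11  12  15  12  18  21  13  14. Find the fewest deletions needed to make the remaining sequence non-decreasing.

4

Fewest deletions = n − (longest non-decreasing subsequence).
i:      1  2  3  4  5  6  7  8  9 10 11
a[i]:  10  3  7 11 12 15 12 18 21 13 14
dp:     1  1  2  3  4  5  5  6  7  6  7
max dp = 7, so deletions = 11 − 7 = 4.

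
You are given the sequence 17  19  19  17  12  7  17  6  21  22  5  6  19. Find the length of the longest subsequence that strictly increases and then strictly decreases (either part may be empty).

inc[i] = longest strictly increasing subsequence ending at i; dec[i] = longest strictly decreasing subsequence starting at i:
i:      1  2  3  4  5  6  7  8  9 10 11 12 13
a[i]:  17 19 19 17 12  7 17  6 21 22  5  6 19
inc:    1  2  2  1  1  1  2  1  3  4  1  2  3
dec:    5  6  6  5  4  3  3  2  2  2  1  1  1
Best peak at i=2 (value 19): inc=2, dec=6, length 2+6−1 = 7.

7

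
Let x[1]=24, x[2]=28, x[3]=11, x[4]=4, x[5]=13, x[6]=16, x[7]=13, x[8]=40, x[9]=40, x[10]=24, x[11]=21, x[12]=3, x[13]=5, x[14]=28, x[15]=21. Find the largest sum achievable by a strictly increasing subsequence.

Let S[i] be the best sum of a strictly increasing subsequence ending at i:
i:      1  2  3  4  5  6  7  8  9 10 11 12 13 14 15
x[i]:  24 28 11  4 13 16 13 40 40 24 21  3  5 28 21
S:     24 52 11  4 24 40 24 92 92 64 61  3  9 92 61
Maximum is 92 (e.g. 24 + 28 + 40).

92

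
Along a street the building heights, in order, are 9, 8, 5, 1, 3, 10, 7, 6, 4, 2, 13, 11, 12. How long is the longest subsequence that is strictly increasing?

Track the smallest tail for each achievable length (strict):
9 → extends → [9]
8 → replaces 9 → [8]
5 → replaces 8 → [5]
1 → replaces 5 → [1]
3 → extends → [1, 3]
10 → extends → [1, 3, 10]
7 → replaces 10 → [1, 3, 7]
6 → replaces 7 → [1, 3, 6]
4 → replaces 6 → [1, 3, 4]
2 → replaces 3 → [1, 2, 4]
13 → extends → [1, 2, 4, 13]
11 → replaces 13 → [1, 2, 4, 11]
12 → extends → [1, 2, 4, 11, 12]
Five tails, so the longest strictly increasing subsequence has length 5 (e.g. 1, 3, 10, 11, 12).

5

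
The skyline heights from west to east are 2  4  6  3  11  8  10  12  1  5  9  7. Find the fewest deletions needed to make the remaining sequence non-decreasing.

Fewest deletions = n − (longest non-decreasing subsequence).
i:      1  2  3  4  5  6  7  8  9 10 11 12
a[i]:   2  4  6  3 11  8 10 12  1  5  9  7
dp:     1  2  3  2  4  4  5  6  1  3  5  4
max dp = 6, so deletions = 12 − 6 = 6.

6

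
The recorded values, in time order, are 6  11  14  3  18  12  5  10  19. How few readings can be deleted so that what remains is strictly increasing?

Fewest deletions = n − (longest strictly increasing subsequence).
Patience tails:
6 → extends → [6]
11 → extends → [6, 11]
14 → extends → [6, 11, 14]
3 → replaces 6 → [3, 11, 14]
18 → extends → [3, 11, 14, 18]
12 → replaces 14 → [3, 11, 12, 18]
5 → replaces 11 → [3, 5, 12, 18]
10 → replaces 12 → [3, 5, 10, 18]
19 → extends → [3, 5, 10, 18, 19]
Longest strictly increasing subsequence has length 5, so deletions = 9 − 5 = 4.

4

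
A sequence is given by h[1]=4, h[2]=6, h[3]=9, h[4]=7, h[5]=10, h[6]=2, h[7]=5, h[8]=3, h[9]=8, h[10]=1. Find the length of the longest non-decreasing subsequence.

Track the smallest tail for each achievable length (allowing ties):
4 → extends → [4]
6 → extends → [4, 6]
9 → extends → [4, 6, 9]
7 → replaces 9 → [4, 6, 7]
10 → extends → [4, 6, 7, 10]
2 → replaces 4 → [2, 6, 7, 10]
5 → replaces 6 → [2, 5, 7, 10]
3 → replaces 5 → [2, 3, 7, 10]
8 → replaces 10 → [2, 3, 7, 8]
1 → replaces 2 → [1, 3, 7, 8]
Four tails, so the longest non-decreasing subsequence has length 4 (e.g. 4, 6, 9, 10).

4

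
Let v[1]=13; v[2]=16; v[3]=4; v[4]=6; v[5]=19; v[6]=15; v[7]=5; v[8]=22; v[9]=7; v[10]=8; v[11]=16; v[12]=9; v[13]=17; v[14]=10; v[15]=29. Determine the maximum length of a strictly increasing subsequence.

7

Let dp[i] be the length of the longest such subsequence ending at index i:
i:      1  2  3  4  5  6  7  8  9 10 11 12 13 14 15
v[i]:  13 16  4  6 19 15  5 22  7  8 16  9 17 10 29
dp:     1  2  1  2  3  3  2  4  3  4  5  5  6  6  7
Maximum dp value is 7.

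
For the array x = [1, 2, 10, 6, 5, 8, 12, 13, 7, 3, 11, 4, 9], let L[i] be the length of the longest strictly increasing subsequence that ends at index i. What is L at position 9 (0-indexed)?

3

dp[i] = 1 + max{dp[j] : j<i, x[j]<x[i]} (or 1 if no such j):
i:      0  1  2  3  4  5  6  7  8  9 10 11 12
x[i]:   1  2 10  6  5  8 12 13  7  3 11  4  9
dp:     1  2  3  3  3  4  5  6  4  3  5  4  5
At index 9 the value is 3.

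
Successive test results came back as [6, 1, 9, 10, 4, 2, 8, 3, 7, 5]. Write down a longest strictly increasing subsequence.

Patience tails give the LIS length; then backtrack through the dp parents:
6 → extends → [6]
1 → replaces 6 → [1]
9 → extends → [1, 9]
10 → extends → [1, 9, 10]
4 → replaces 9 → [1, 4, 10]
2 → replaces 4 → [1, 2, 10]
8 → replaces 10 → [1, 2, 8]
3 → replaces 8 → [1, 2, 3]
7 → extends → [1, 2, 3, 7]
5 → replaces 7 → [1, 2, 3, 5]
Length 4; one witness is 1, 2, 3, 7.

1, 2, 3, 7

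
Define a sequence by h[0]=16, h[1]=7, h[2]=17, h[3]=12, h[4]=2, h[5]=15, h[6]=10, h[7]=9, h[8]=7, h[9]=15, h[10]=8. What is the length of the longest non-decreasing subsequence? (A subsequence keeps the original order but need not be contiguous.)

4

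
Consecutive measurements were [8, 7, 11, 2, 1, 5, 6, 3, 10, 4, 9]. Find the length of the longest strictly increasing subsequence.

4

Let dp[i] be the length of the longest such subsequence ending at index i:
i:      1  2  3  4  5  6  7  8  9 10 11
a[i]:   8  7 11  2  1  5  6  3 10  4  9
dp:     1  1  2  1  1  2  3  2  4  3  4
Maximum dp value is 4.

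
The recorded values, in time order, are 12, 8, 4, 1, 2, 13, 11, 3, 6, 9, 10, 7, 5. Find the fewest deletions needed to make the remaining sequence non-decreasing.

7

Fewest deletions = n − (longest non-decreasing subsequence).
i:      1  2  3  4  5  6  7  8  9 10 11 12 13
a[i]:  12  8  4  1  2 13 11  3  6  9 10  7  5
dp:     1  1  1  1  2  3  3  3  4  5  6  5  4
max dp = 6, so deletions = 13 − 6 = 7.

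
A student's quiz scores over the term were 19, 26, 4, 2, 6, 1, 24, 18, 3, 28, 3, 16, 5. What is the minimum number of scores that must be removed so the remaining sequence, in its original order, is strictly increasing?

9

Fewest deletions = n − (longest strictly increasing subsequence).
Patience tails:
19 → extends → [19]
26 → extends → [19, 26]
4 → replaces 19 → [4, 26]
2 → replaces 4 → [2, 26]
6 → replaces 26 → [2, 6]
1 → replaces 2 → [1, 6]
24 → extends → [1, 6, 24]
18 → replaces 24 → [1, 6, 18]
3 → replaces 6 → [1, 3, 18]
28 → extends → [1, 3, 18, 28]
3 → already a tail → [1, 3, 18, 28]
16 → replaces 18 → [1, 3, 16, 28]
5 → replaces 16 → [1, 3, 5, 28]
Longest strictly increasing subsequence has length 4, so deletions = 13 − 4 = 9.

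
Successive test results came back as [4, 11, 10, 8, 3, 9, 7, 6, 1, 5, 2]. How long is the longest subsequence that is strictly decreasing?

7

Let dp[i] be the longest strictly decreasing subsequence ending at i:
i:      1  2  3  4  5  6  7  8  9 10 11
a[i]:   4 11 10  8  3  9  7  6  1  5  2
dp:     1  1  2  3  4  3  4  5  6  6  7
Maximum is 7.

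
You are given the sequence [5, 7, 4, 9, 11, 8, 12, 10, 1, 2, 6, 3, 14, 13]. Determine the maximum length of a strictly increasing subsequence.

Track the smallest tail for each achievable length (strict):
5 → extends → [5]
7 → extends → [5, 7]
4 → replaces 5 → [4, 7]
9 → extends → [4, 7, 9]
11 → extends → [4, 7, 9, 11]
8 → replaces 9 → [4, 7, 8, 11]
12 → extends → [4, 7, 8, 11, 12]
10 → replaces 11 → [4, 7, 8, 10, 12]
1 → replaces 4 → [1, 7, 8, 10, 12]
2 → replaces 7 → [1, 2, 8, 10, 12]
6 → replaces 8 → [1, 2, 6, 10, 12]
3 → replaces 6 → [1, 2, 3, 10, 12]
14 → extends → [1, 2, 3, 10, 12, 14]
13 → replaces 14 → [1, 2, 3, 10, 12, 13]
Six tails, so the longest strictly increasing subsequence has length 6 (e.g. 5, 7, 9, 11, 12, 14).

6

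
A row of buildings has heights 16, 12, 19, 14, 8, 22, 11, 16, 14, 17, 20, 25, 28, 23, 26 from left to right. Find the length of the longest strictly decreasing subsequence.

Negate each value so 'decreasing' becomes 'increasing', then run patience tails on the negated sequence:
-16 → extends → [-16]
-12 → extends → [-16, -12]
-19 → replaces -16 → [-19, -12]
-14 → replaces -12 → [-19, -14]
-8 → extends → [-19, -14, -8]
-22 → replaces -19 → [-22, -14, -8]
-11 → replaces -8 → [-22, -14, -11]
-16 → replaces -14 → [-22, -16, -11]
-14 → replaces -11 → [-22, -16, -14]
-17 → replaces -16 → [-22, -17, -14]
-20 → replaces -17 → [-22, -20, -14]
-25 → replaces -22 → [-25, -20, -14]
-28 → replaces -25 → [-28, -20, -14]
-23 → replaces -20 → [-28, -23, -14]
-26 → replaces -23 → [-28, -26, -14]
Three tails, so the longest strictly decreasing subsequence of the original has length 3.

3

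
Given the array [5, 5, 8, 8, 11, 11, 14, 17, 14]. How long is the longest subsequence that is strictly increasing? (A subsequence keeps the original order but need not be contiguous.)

Track the smallest tail for each achievable length (strict):
5 → extends → [5]
5 → already a tail → [5]
8 → extends → [5, 8]
8 → already a tail → [5, 8]
11 → extends → [5, 8, 11]
11 → already a tail → [5, 8, 11]
14 → extends → [5, 8, 11, 14]
17 → extends → [5, 8, 11, 14, 17]
14 → already a tail → [5, 8, 11, 14, 17]
Five tails, so the longest strictly increasing subsequence has length 5 (e.g. 5, 8, 11, 14, 17).

5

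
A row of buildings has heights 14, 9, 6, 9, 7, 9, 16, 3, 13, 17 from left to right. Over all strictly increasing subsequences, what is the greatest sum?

55

Let S[i] be the best sum of a strictly increasing subsequence ending at i:
i:      1  2  3  4  5  6  7  8  9 10
a[i]:  14  9  6  9  7  9 16  3 13 17
S:     14  9  6 15 13 22 38  3 35 55
Maximum is 55 (e.g. 6 + 7 + 9 + 16 + 17).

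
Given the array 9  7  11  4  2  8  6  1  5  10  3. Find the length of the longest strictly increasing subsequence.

Track the smallest tail for each achievable length (strict):
9 → extends → [9]
7 → replaces 9 → [7]
11 → extends → [7, 11]
4 → replaces 7 → [4, 11]
2 → replaces 4 → [2, 11]
8 → replaces 11 → [2, 8]
6 → replaces 8 → [2, 6]
1 → replaces 2 → [1, 6]
5 → replaces 6 → [1, 5]
10 → extends → [1, 5, 10]
3 → replaces 5 → [1, 3, 10]
Three tails, so the longest strictly increasing subsequence has length 3 (e.g. 7, 8, 10).

3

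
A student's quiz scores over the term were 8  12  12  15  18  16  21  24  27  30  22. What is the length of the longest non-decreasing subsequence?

9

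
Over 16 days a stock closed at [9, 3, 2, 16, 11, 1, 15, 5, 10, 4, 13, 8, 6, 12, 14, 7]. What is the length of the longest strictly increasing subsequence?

5

Let dp[i] be the length of the longest such subsequence ending at index i:
i:      1  2  3  4  5  6  7  8  9 10 11 12 13 14 15 16
a[i]:   9  3  2 16 11  1 15  5 10  4 13  8  6 12 14  7
dp:     1  1  1  2  2  1  3  2  3  2  4  3  3  4  5  4
Maximum dp value is 5.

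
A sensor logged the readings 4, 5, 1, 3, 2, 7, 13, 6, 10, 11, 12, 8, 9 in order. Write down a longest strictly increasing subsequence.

Patience tails give the LIS length; then backtrack through the dp parents:
4 → extends → [4]
5 → extends → [4, 5]
1 → replaces 4 → [1, 5]
3 → replaces 5 → [1, 3]
2 → replaces 3 → [1, 2]
7 → extends → [1, 2, 7]
13 → extends → [1, 2, 7, 13]
6 → replaces 7 → [1, 2, 6, 13]
10 → replaces 13 → [1, 2, 6, 10]
11 → extends → [1, 2, 6, 10, 11]
12 → extends → [1, 2, 6, 10, 11, 12]
8 → replaces 10 → [1, 2, 6, 8, 11, 12]
9 → replaces 11 → [1, 2, 6, 8, 9, 12]
Length 6; one witness is 4, 5, 7, 10, 11, 12.

4, 5, 7, 10, 11, 12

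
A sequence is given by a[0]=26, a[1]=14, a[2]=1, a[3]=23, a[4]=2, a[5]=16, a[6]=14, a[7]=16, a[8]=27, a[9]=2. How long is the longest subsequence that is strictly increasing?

5

Let dp[i] be the length of the longest such subsequence ending at index i:
i:      0  1  2  3  4  5  6  7  8  9
a[i]:  26 14  1 23  2 16 14 16 27  2
dp:     1  1  1  2  2  3  3  4  5  2
Maximum dp value is 5.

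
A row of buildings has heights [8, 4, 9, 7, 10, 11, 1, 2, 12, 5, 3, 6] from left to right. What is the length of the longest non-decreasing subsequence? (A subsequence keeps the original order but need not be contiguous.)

Track the smallest tail for each achievable length (allowing ties):
8 → extends → [8]
4 → replaces 8 → [4]
9 → extends → [4, 9]
7 → replaces 9 → [4, 7]
10 → extends → [4, 7, 10]
11 → extends → [4, 7, 10, 11]
1 → replaces 4 → [1, 7, 10, 11]
2 → replaces 7 → [1, 2, 10, 11]
12 → extends → [1, 2, 10, 11, 12]
5 → replaces 10 → [1, 2, 5, 11, 12]
3 → replaces 5 → [1, 2, 3, 11, 12]
6 → replaces 11 → [1, 2, 3, 6, 12]
Five tails, so the longest non-decreasing subsequence has length 5 (e.g. 8, 9, 10, 11, 12).

5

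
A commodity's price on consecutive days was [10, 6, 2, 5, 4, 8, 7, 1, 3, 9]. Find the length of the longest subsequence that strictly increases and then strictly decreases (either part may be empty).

inc[i] = longest strictly increasing subsequence ending at i; dec[i] = longest strictly decreasing subsequence starting at i:
i:      1  2  3  4  5  6  7  8  9 10
a[i]:  10  6  2  5  4  8  7  1  3  9
inc:    1  1  1  2  2  3  3  1  2  4
dec:    5  4  2  3  2  3  2  1  1  1
Best peak at i=1 (value 10): inc=1, dec=5, length 1+5−1 = 5.

5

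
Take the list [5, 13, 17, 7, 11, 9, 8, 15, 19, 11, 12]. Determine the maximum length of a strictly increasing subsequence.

5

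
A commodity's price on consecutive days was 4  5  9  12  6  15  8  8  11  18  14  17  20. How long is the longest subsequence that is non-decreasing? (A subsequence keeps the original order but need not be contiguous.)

9

Track the smallest tail for each achievable length (allowing ties):
4 → extends → [4]
5 → extends → [4, 5]
9 → extends → [4, 5, 9]
12 → extends → [4, 5, 9, 12]
6 → replaces 9 → [4, 5, 6, 12]
15 → extends → [4, 5, 6, 12, 15]
8 → replaces 12 → [4, 5, 6, 8, 15]
8 → replaces 15 → [4, 5, 6, 8, 8]
11 → extends → [4, 5, 6, 8, 8, 11]
18 → extends → [4, 5, 6, 8, 8, 11, 18]
14 → replaces 18 → [4, 5, 6, 8, 8, 11, 14]
17 → extends → [4, 5, 6, 8, 8, 11, 14, 17]
20 → extends → [4, 5, 6, 8, 8, 11, 14, 17, 20]
Nine tails, so the longest non-decreasing subsequence has length 9 (e.g. 4, 5, 6, 8, 8, 11, 14, 17, 20).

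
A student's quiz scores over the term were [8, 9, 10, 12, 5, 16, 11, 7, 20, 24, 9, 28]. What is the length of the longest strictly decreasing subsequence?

Negate each value so 'decreasing' becomes 'increasing', then run patience tails on the negated sequence:
-8 → extends → [-8]
-9 → replaces -8 → [-9]
-10 → replaces -9 → [-10]
-12 → replaces -10 → [-12]
-5 → extends → [-12, -5]
-16 → replaces -12 → [-16, -5]
-11 → replaces -5 → [-16, -11]
-7 → extends → [-16, -11, -7]
-20 → replaces -16 → [-20, -11, -7]
-24 → replaces -20 → [-24, -11, -7]
-9 → replaces -7 → [-24, -11, -9]
-28 → replaces -24 → [-28, -11, -9]
Three tails, so the longest strictly decreasing subsequence of the original has length 3.

3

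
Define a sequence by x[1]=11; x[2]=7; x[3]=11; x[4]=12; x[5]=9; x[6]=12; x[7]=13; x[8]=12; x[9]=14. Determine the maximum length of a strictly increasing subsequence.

Let dp[i] be the length of the longest such subsequence ending at index i:
i:      1  2  3  4  5  6  7  8  9
x[i]:  11  7 11 12  9 12 13 12 14
dp:     1  1  2  3  2  3  4  3  5
Maximum dp value is 5.

5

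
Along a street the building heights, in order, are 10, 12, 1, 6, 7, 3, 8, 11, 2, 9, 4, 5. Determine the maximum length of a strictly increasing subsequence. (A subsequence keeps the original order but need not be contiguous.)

5

Track the smallest tail for each achievable length (strict):
10 → extends → [10]
12 → extends → [10, 12]
1 → replaces 10 → [1, 12]
6 → replaces 12 → [1, 6]
7 → extends → [1, 6, 7]
3 → replaces 6 → [1, 3, 7]
8 → extends → [1, 3, 7, 8]
11 → extends → [1, 3, 7, 8, 11]
2 → replaces 3 → [1, 2, 7, 8, 11]
9 → replaces 11 → [1, 2, 7, 8, 9]
4 → replaces 7 → [1, 2, 4, 8, 9]
5 → replaces 8 → [1, 2, 4, 5, 9]
Five tails, so the longest strictly increasing subsequence has length 5 (e.g. 1, 6, 7, 8, 11).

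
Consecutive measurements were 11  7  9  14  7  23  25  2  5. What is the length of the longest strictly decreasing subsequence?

4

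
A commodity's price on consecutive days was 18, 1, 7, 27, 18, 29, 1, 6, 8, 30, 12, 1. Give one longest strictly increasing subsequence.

Patience tails give the LIS length; then backtrack through the dp parents:
18 → extends → [18]
1 → replaces 18 → [1]
7 → extends → [1, 7]
27 → extends → [1, 7, 27]
18 → replaces 27 → [1, 7, 18]
29 → extends → [1, 7, 18, 29]
1 → already a tail → [1, 7, 18, 29]
6 → replaces 7 → [1, 6, 18, 29]
8 → replaces 18 → [1, 6, 8, 29]
30 → extends → [1, 6, 8, 29, 30]
12 → replaces 29 → [1, 6, 8, 12, 30]
1 → already a tail → [1, 6, 8, 12, 30]
Length 5; one witness is 1, 7, 27, 29, 30.

1, 7, 27, 29, 30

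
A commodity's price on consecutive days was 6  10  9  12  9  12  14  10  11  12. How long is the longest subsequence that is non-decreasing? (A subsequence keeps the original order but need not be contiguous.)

Let dp[i] be the length of the longest such subsequence ending at index i:
i:      1  2  3  4  5  6  7  8  9 10
a[i]:   6 10  9 12  9 12 14 10 11 12
dp:     1  2  2  3  3  4  5  4  5  6
Maximum dp value is 6.

6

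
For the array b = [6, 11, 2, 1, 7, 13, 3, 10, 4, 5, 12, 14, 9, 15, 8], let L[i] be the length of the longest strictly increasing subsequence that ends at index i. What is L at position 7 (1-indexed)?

dp[i] = 1 + max{dp[j] : j<i, b[j]<b[i]} (or 1 if no such j):
i:      1  2  3  4  5  6  7  8  9 10 11 12 13 14 15
b[i]:   6 11  2  1  7 13  3 10  4  5 12 14  9 15  8
dp:     1  2  1  1  2  3  2  3  3  4  5  6  5  7  5
At index 7 the value is 2.

2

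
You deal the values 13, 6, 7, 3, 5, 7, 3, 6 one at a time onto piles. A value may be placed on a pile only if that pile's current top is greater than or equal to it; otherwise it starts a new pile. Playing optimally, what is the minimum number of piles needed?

3

Place each on the leftmost legal pile:
13 → new pile 1 (tops now [13])
6 → pile 1 (tops now [6])
7 → new pile 2 (tops now [6, 7])
3 → pile 1 (tops now [3, 7])
5 → pile 2 (tops now [3, 5])
7 → new pile 3 (tops now [3, 5, 7])
3 → pile 1 (tops now [3, 5, 7])
6 → pile 3 (tops now [3, 5, 6])
Three piles.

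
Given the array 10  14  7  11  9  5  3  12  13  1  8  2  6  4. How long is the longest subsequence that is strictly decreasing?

6

Let dp[i] be the longest strictly decreasing subsequence ending at i:
i:      1  2  3  4  5  6  7  8  9 10 11 12 13 14
a[i]:  10 14  7 11  9  5  3 12 13  1  8  2  6  4
dp:     1  1  2  2  3  4  5  2  2  6  4  6  5  6
Maximum is 6.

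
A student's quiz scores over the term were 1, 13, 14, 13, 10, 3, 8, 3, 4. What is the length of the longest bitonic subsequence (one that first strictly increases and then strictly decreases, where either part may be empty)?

7

inc[i] = longest strictly increasing subsequence ending at i; dec[i] = longest strictly decreasing subsequence starting at i:
i:      1  2  3  4  5  6  7  8  9
a[i]:   1 13 14 13 10  3  8  3  4
inc:    1  2  3  2  2  2  3  2  3
dec:    1  4  5  4  3  1  2  1  1
Best peak at i=3 (value 14): inc=3, dec=5, length 3+5−1 = 7.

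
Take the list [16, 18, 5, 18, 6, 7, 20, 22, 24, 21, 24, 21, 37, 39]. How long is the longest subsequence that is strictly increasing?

Track the smallest tail for each achievable length (strict):
16 → extends → [16]
18 → extends → [16, 18]
5 → replaces 16 → [5, 18]
18 → already a tail → [5, 18]
6 → replaces 18 → [5, 6]
7 → extends → [5, 6, 7]
20 → extends → [5, 6, 7, 20]
22 → extends → [5, 6, 7, 20, 22]
24 → extends → [5, 6, 7, 20, 22, 24]
21 → replaces 22 → [5, 6, 7, 20, 21, 24]
24 → already a tail → [5, 6, 7, 20, 21, 24]
21 → already a tail → [5, 6, 7, 20, 21, 24]
37 → extends → [5, 6, 7, 20, 21, 24, 37]
39 → extends → [5, 6, 7, 20, 21, 24, 37, 39]
Eight tails, so the longest strictly increasing subsequence has length 8 (e.g. 5, 6, 7, 20, 22, 24, 37, 39).

8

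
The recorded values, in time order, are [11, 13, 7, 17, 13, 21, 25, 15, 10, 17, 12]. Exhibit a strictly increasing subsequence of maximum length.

11, 13, 17, 21, 25

Patience tails give the LIS length; then backtrack through the dp parents:
11 → extends → [11]
13 → extends → [11, 13]
7 → replaces 11 → [7, 13]
17 → extends → [7, 13, 17]
13 → already a tail → [7, 13, 17]
21 → extends → [7, 13, 17, 21]
25 → extends → [7, 13, 17, 21, 25]
15 → replaces 17 → [7, 13, 15, 21, 25]
10 → replaces 13 → [7, 10, 15, 21, 25]
17 → replaces 21 → [7, 10, 15, 17, 25]
12 → replaces 15 → [7, 10, 12, 17, 25]
Length 5; one witness is 11, 13, 17, 21, 25.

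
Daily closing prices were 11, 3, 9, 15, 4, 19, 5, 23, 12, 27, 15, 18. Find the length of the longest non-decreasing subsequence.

6

Let dp[i] be the length of the longest such subsequence ending at index i:
i:      1  2  3  4  5  6  7  8  9 10 11 12
a[i]:  11  3  9 15  4 19  5 23 12 27 15 18
dp:     1  1  2  3  2  4  3  5  4  6  5  6
Maximum dp value is 6.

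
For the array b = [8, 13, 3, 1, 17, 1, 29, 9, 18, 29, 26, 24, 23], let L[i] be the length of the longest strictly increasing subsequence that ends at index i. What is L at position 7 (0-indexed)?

2

dp[i] = 1 + max{dp[j] : j<i, b[j]<b[i]} (or 1 if no such j):
i:      0  1  2  3  4  5  6  7  8  9 10 11 12
b[i]:   8 13  3  1 17  1 29  9 18 29 26 24 23
dp:     1  2  1  1  3  1  4  2  4  5  5  5  5
At index 7 the value is 2.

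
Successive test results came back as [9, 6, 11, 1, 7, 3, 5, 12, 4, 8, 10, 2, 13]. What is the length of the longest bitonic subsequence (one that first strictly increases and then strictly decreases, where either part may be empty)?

6

inc[i] = longest strictly increasing subsequence ending at i; dec[i] = longest strictly decreasing subsequence starting at i:
i:      1  2  3  4  5  6  7  8  9 10 11 12 13
a[i]:   9  6 11  1  7  3  5 12  4  8 10  2 13
inc:    1  1  2  1  2  2  3  4  3  4  5  2  6
dec:    5  4  5  1  4  2  3  3  2  2  2  1  1
Best peak at i=3 (value 11): inc=2, dec=5, length 2+5−1 = 6.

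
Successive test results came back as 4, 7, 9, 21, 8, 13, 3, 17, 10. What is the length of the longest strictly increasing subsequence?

5

Let dp[i] be the length of the longest such subsequence ending at index i:
i:      1  2  3  4  5  6  7  8  9
a[i]:   4  7  9 21  8 13  3 17 10
dp:     1  2  3  4  3  4  1  5  4
Maximum dp value is 5.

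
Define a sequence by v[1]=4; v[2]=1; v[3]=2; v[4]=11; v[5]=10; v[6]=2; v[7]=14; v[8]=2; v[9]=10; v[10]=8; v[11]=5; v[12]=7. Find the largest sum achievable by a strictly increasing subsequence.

Let S[i] be the best sum of a strictly increasing subsequence ending at i:
i:      1  2  3  4  5  6  7  8  9 10 11 12
v[i]:   4  1  2 11 10  2 14  2 10  8  5  7
S:      4  1  3 15 14  3 29  3 14 12  9 16
Maximum is 29 (e.g. 4 + 11 + 14).

29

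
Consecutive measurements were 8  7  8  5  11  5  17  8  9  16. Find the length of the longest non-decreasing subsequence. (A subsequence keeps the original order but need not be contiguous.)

5

Track the smallest tail for each achievable length (allowing ties):
8 → extends → [8]
7 → replaces 8 → [7]
8 → extends → [7, 8]
5 → replaces 7 → [5, 8]
11 → extends → [5, 8, 11]
5 → replaces 8 → [5, 5, 11]
17 → extends → [5, 5, 11, 17]
8 → replaces 11 → [5, 5, 8, 17]
9 → replaces 17 → [5, 5, 8, 9]
16 → extends → [5, 5, 8, 9, 16]
Five tails, so the longest non-decreasing subsequence has length 5 (e.g. 8, 8, 8, 9, 16).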